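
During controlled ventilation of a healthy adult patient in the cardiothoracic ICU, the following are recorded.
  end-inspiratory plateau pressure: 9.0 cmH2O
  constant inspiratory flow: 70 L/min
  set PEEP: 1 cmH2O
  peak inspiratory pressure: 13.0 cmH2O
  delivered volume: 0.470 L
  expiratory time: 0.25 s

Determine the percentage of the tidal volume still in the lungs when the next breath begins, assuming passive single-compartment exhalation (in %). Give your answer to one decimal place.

Flow: 70 L/min ÷ 60 = 1.1667 L/s.
R = (PIP − Pplat)/V̇ = (13.0 − 9.0) / 1.1667 = 4.0/1.1667 = 3.428 cmH2O·s/L.
C = Vt/(Pplat − PEEP) = 470.0 / (9.0 − 1) = 470.0/8.0 = 58.75 mL/cmH2O.
τ = R × C = 3.428 × 0.05875 L/cmH2O = 0.2014 s.
Fraction remaining at end-expiration = e^(−Te/τ) = e^(−0.25/0.2014) = 0.289 → 28.9%.

28.9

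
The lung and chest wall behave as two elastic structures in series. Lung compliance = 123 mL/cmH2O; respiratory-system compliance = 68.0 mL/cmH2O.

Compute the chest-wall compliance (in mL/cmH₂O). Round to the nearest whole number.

152

1/Ccw = 1/Crs − 1/CL.
1/Ccw = 1/68.0 − 1/123 = 0.006576.
Ccw = 152.07 mL/cmH2O.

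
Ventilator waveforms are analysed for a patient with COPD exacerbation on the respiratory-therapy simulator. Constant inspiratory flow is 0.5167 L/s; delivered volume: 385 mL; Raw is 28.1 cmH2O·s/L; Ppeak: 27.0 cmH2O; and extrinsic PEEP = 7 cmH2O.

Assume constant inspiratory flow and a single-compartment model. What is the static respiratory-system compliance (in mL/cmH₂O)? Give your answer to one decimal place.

Equation of motion (constant flow): PIP = Vt/C + R·V̇ + PEEP.
Vt/C = PIP − R·V̇ − PEEP = 27.0 − 28.1×0.5167 − 7 = 27.0 − 14.519 − 7 = 5.481 cmH2O.
C = Vt / 5.481 = 385 / 5.481 = 70.243 mL/cmH2O.

70.2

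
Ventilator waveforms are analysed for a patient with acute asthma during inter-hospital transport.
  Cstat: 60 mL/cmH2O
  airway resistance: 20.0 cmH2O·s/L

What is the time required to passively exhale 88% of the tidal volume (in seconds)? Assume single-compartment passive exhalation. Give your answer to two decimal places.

2.54

τ = R × C = 20.0 × 60 mL/cmH2O = 20.0 × 0.060 L/cmH2O = 1.2 s.
Exhaled fraction f = 1 − e^(−t/τ) → t = −τ·ln(1 − f) = −1.2·ln(0.12) = 2.544 s.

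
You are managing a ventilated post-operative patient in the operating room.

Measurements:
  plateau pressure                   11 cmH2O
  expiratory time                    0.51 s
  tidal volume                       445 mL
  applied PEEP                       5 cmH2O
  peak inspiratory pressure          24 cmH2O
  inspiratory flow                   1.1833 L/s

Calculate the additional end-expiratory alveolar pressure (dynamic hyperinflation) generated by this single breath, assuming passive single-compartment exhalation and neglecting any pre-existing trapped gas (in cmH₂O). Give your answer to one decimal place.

3.2

R = (PIP − Pplat)/V̇ = (24 − 11) / 1.1833 = 13.0/1.1833 = 10.986 cmH2O·s/L.
C = Vt/(Pplat − PEEP) = 445.0 / (11 − 5) = 445.0/6.0 = 74.167 mL/cmH2O.
τ = R × C = 10.986 × 0.07417 L/cmH2O = 0.8148 s.
Fraction remaining = e^(−Te/τ) = e^(−0.51/0.8148) = 0.5348; trapped volume = 445.0 × 0.5348 = 237.99 mL.
Additional alveolar pressure from trapping ≈ V_trapped / C = 237.99 / 74.167 = 3.209 cmH2O.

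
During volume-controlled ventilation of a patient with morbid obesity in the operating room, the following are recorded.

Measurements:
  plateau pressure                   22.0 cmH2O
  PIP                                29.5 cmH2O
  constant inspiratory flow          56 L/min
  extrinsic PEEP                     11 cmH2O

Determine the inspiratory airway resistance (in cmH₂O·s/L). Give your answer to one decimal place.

Flow: 56 L/min ÷ 60 = 0.9333 L/s.
Raw = (PIP − Pplat) / flow = (29.5 − 22.0) / 0.9333 = 7.5 / 0.9333 = 8.036 cmH2O·s/L.

8.0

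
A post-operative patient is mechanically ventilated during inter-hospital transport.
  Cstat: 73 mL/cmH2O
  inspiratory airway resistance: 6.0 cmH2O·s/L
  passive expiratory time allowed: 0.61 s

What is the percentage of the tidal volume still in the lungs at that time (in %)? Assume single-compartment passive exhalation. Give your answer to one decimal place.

τ = R × C = 6.0 × 73 mL/cmH2O = 6.0 × 0.073 L/cmH2O = 0.438 s.
Passive exhalation: V(t)/V₀ = e^(−t/τ) = e^(−0.61/0.438) = 0.2484.
Fraction remaining = 0.2484 → 24.84%.

24.8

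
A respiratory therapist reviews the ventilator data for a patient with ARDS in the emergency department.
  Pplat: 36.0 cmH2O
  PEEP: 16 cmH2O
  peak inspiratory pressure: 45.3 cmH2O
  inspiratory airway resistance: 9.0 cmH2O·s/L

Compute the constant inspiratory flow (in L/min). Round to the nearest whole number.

flow = (PIP − Pplat) / Raw = (45.3 − 36.0) / 9.0 = 1.033 L/s × 60 = 61.98 L/min.

62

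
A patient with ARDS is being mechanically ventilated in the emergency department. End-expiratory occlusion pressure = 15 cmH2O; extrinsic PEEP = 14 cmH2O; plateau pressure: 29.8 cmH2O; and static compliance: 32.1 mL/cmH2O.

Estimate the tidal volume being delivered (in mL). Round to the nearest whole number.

475

End-expiratory occlusion gives total PEEP = 15 cmH2O (intrinsic PEEP = 15 − 14 = 1). Use total PEEP for the elastic gradient.
Vt = Cstat × (Pplat − PEEPtotal) = 32.1 × (29.8 − 15) = 32.1 × 14.8 = 475.08 mL.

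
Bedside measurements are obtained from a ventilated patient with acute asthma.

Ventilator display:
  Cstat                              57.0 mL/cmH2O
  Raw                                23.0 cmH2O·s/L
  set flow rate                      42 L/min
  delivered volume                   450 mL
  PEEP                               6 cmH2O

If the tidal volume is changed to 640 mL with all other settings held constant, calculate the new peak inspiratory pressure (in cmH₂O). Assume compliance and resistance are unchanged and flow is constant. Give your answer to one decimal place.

Flow: 42 L/min ÷ 60 = 0.7 L/s.
PIP = Vt/C + R·V̇ + PEEP (constant-flow equation of motion).
Only the elastic term changes: ΔPIP = ΔVt / C = (640 − 450) / 57.0 = 3.333 cmH2O.
Original PIP = 450/57.0 + 23.0×0.7 + 6 = 29.995 cmH2O; new PIP = 29.995 + (3.333) = 33.328 cmH2O.

33.3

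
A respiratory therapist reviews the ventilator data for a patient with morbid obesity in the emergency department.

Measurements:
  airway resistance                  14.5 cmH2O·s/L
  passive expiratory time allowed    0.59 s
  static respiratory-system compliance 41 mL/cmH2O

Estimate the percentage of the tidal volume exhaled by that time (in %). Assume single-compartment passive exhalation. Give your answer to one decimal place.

τ = R × C = 14.5 × 41 mL/cmH2O = 14.5 × 0.041 L/cmH2O = 0.5945 s.
Passive exhalation: V(t)/V₀ = e^(−t/τ) = e^(−0.59/0.5945) = 0.3707.
Fraction exhaled = 1 − 0.3707 = 0.6293 → 62.93%.

62.9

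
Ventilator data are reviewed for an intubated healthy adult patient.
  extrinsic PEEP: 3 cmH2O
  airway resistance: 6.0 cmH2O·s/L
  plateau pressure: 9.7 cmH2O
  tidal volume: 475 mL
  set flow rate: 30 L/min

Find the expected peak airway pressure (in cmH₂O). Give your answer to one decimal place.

Flow: 30 L/min ÷ 60 = 0.5 L/s.
PIP = Pplat + Raw × flow = 9.7 + 6.0 × 0.5 = 9.7 + 3.0 = 12.7 cmH2O.

12.7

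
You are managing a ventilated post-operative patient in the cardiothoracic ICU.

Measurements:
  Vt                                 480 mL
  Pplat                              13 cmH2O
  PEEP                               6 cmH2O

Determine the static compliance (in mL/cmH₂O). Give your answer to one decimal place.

68.6

Cstat = Vt / (Pplat − PEEP) = 480 / (13 − 6) = 480 / 7.0 = 68.571 mL/cmH2O.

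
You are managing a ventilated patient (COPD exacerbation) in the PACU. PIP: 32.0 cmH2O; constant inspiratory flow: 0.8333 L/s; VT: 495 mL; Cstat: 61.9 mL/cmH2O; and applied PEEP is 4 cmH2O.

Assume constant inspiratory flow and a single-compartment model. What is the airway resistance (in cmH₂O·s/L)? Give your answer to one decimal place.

24.0

Equation of motion (constant flow): PIP = Vt/C + R·V̇ + PEEP.
R·V̇ = PIP − Vt/C − PEEP = 32.0 − 495/61.9 − 4 = 32.0 − 7.997 − 4 = 20.003 cmH2O.
R = 20.003 / 0.8333 = 24.005 cmH2O·s/L.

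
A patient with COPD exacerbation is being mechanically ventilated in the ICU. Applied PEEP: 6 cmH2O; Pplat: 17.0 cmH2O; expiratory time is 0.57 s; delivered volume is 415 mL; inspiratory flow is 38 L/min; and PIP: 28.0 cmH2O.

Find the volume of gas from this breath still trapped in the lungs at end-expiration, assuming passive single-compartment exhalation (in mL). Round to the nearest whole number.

174

Flow: 38 L/min ÷ 60 = 0.6333 L/s.
R = (PIP − Pplat)/V̇ = (28.0 − 17.0) / 0.6333 = 11.0/0.6333 = 17.369 cmH2O·s/L.
C = Vt/(Pplat − PEEP) = 415.0 / (17.0 − 6) = 415.0/11.0 = 37.727 mL/cmH2O.
τ = R × C = 17.369 × 0.03773 L/cmH2O = 0.6553 s.
Fraction remaining = e^(−Te/τ) = e^(−0.57/0.6553) = 0.419.
Trapped volume = 415.0 × 0.419 = 173.89 mL.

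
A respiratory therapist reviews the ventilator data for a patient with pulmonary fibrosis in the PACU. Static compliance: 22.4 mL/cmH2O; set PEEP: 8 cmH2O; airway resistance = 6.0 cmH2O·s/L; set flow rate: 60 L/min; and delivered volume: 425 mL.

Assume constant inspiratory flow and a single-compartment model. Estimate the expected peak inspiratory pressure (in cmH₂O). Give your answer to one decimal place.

33.0

Flow: 60 L/min ÷ 60 = 1 L/s.
Equation of motion (constant flow): PIP = Vt/C + R·V̇ + PEEP.
PIP = 425/22.4 + 6.0×1 + 8 = 18.973 + 6.0 + 8 = 32.973 cmH2O.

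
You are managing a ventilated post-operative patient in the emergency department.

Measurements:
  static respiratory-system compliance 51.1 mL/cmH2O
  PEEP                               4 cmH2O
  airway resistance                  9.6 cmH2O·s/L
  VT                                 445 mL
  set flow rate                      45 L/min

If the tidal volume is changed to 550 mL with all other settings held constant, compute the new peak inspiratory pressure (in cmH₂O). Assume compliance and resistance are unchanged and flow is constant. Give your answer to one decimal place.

Flow: 45 L/min ÷ 60 = 0.75 L/s.
PIP = Vt/C + R·V̇ + PEEP (constant-flow equation of motion).
Only the elastic term changes: ΔPIP = ΔVt / C = (550 − 445) / 51.1 = 2.055 cmH2O.
Original PIP = 445/51.1 + 9.6×0.75 + 4 = 19.908 cmH2O; new PIP = 19.908 + (2.055) = 21.963 cmH2O.

22.0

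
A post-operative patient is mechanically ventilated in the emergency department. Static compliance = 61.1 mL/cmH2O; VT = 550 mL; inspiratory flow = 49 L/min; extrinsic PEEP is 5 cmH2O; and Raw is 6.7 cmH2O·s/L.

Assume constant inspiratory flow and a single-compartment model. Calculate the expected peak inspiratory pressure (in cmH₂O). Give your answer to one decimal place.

Flow: 49 L/min ÷ 60 = 0.8167 L/s.
Equation of motion (constant flow): PIP = Vt/C + R·V̇ + PEEP.
PIP = 550/61.1 + 6.7×0.8167 + 5 = 9.002 + 5.472 + 5 = 19.474 cmH2O.

19.5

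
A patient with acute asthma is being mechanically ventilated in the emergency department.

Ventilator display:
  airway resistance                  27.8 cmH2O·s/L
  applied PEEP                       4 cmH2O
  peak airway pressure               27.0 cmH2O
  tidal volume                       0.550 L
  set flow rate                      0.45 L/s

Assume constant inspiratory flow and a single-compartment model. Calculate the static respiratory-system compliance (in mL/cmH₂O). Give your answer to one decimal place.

52.4

Equation of motion (constant flow): PIP = Vt/C + R·V̇ + PEEP.
Vt/C = PIP − R·V̇ − PEEP = 27.0 − 27.8×0.45 − 4 = 27.0 − 12.51 − 4 = 10.49 cmH2O.
C = Vt / 10.49 = 550 / 10.49 = 52.431 mL/cmH2O.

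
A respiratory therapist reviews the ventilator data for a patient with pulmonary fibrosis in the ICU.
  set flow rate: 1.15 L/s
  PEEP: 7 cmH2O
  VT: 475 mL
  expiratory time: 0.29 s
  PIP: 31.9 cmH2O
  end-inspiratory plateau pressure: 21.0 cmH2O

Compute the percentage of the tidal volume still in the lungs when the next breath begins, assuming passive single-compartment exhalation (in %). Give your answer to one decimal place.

40.6

R = (PIP − Pplat)/V̇ = (31.9 − 21.0) / 1.15 = 10.9/1.15 = 9.478 cmH2O·s/L.
C = Vt/(Pplat − PEEP) = 475.0 / (21.0 − 7) = 475.0/14.0 = 33.929 mL/cmH2O.
τ = R × C = 9.478 × 0.03393 L/cmH2O = 0.3216 s.
Fraction remaining at end-expiration = e^(−Te/τ) = e^(−0.29/0.3216) = 0.4059 → 40.59%.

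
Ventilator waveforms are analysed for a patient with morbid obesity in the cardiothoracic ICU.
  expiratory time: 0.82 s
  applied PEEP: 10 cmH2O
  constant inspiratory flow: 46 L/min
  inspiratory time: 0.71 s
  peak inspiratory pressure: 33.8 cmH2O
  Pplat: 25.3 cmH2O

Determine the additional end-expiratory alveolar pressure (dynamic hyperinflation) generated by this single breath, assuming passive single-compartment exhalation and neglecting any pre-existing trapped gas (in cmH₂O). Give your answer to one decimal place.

Flow: 46 L/min ÷ 60 = 0.7667 L/s.
Vt = flow × Ti = 0.7667 L/s × 0.71 s × 1000 mL/L = 544.36 mL.
R = (PIP − Pplat)/V̇ = (33.8 − 25.3) / 0.7667 = 8.5/0.7667 = 11.086 cmH2O·s/L.
C = Vt/(Pplat − PEEP) = 544.36 / (25.3 − 10) = 544.36/15.3 = 35.579 mL/cmH2O.
τ = R × C = 11.086 × 0.03558 L/cmH2O = 0.3944 s.
Fraction remaining = e^(−Te/τ) = e^(−0.82/0.3944) = 0.125; trapped volume = 544.36 × 0.125 = 68.045 mL.
Additional alveolar pressure from trapping ≈ V_trapped / C = 68.045 / 35.579 = 1.913 cmH2O.

1.9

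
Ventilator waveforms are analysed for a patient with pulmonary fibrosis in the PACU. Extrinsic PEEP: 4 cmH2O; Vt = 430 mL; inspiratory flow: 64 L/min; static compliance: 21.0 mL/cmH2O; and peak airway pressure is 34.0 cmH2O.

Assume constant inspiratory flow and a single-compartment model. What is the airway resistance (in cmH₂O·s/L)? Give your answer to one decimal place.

Flow: 64 L/min ÷ 60 = 1.0667 L/s.
Equation of motion (constant flow): PIP = Vt/C + R·V̇ + PEEP.
R·V̇ = PIP − Vt/C − PEEP = 34.0 − 430/21.0 − 4 = 34.0 − 20.476 − 4 = 9.524 cmH2O.
R = 9.524 / 1.0667 = 8.928 cmH2O·s/L.

8.9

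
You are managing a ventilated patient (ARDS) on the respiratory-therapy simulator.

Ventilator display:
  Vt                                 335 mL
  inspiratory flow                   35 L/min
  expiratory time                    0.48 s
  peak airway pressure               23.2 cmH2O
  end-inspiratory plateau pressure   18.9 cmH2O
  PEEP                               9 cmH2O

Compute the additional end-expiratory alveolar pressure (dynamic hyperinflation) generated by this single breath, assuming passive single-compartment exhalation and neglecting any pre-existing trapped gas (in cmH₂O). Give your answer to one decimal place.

1.4

Flow: 35 L/min ÷ 60 = 0.5833 L/s.
R = (PIP − Pplat)/V̇ = (23.2 − 18.9) / 0.5833 = 4.3/0.5833 = 7.372 cmH2O·s/L.
C = Vt/(Pplat − PEEP) = 335.0 / (18.9 − 9) = 335.0/9.9 = 33.838 mL/cmH2O.
τ = R × C = 7.372 × 0.03384 L/cmH2O = 0.2495 s.
Fraction remaining = e^(−Te/τ) = e^(−0.48/0.2495) = 0.146; trapped volume = 335.0 × 0.146 = 48.91 mL.
Additional alveolar pressure from trapping ≈ V_trapped / C = 48.91 / 33.838 = 1.445 cmH2O.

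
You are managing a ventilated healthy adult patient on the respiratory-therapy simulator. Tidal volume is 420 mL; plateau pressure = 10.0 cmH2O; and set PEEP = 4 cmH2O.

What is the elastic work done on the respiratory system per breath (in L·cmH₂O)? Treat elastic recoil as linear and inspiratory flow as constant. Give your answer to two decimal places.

1.26

Elastic work ≈ ½ × (Pplat − PEEP) × Vt = 0.5 × (10.0 − 4) × 0.420 L = 0.5 × 6.0 × 0.420 = 1.26 L·cmH2O.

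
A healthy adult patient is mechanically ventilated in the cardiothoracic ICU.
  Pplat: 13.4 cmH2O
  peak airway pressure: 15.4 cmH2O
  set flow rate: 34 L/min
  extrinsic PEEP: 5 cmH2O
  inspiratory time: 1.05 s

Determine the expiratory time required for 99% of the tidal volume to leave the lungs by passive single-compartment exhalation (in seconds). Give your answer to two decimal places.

1.15

Flow: 34 L/min ÷ 60 = 0.5667 L/s.
Vt = flow × Ti = 0.5667 L/s × 1.05 s × 1000 mL/L = 595.04 mL.
R = (PIP − Pplat)/V̇ = (15.4 − 13.4) / 0.5667 = 2.0/0.5667 = 3.529 cmH2O·s/L.
C = Vt/(Pplat − PEEP) = 595.04 / (13.4 − 5) = 595.04/8.4 = 70.838 mL/cmH2O.
τ = R × C = 3.529 × 0.07084 L/cmH2O = 0.25 s.
t = −τ·ln(1 − 0.99) = −0.25·ln(0.01) = 1.151 s.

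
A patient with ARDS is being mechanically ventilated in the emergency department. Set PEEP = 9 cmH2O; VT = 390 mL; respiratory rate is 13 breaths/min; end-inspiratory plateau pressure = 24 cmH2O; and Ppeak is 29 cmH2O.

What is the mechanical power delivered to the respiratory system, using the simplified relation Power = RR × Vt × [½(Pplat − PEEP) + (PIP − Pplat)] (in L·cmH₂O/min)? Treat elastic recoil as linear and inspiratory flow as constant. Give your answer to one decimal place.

Per-breath work = Vt × [½(Pplat−PEEP) + (PIP−Pplat)] = 0.390 × [0.5×15.0 + 5.0] = 0.390 × 12.5 = 4.875 L·cmH2O.
Power = 13 × 4.875 = 63.375 L·cmH2O/min.

63.4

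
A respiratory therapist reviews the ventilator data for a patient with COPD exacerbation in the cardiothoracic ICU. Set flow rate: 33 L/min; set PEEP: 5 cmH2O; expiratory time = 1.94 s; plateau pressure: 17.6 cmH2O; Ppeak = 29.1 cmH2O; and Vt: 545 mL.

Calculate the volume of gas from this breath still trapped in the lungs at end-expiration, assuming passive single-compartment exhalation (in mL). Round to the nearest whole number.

Flow: 33 L/min ÷ 60 = 0.55 L/s.
R = (PIP − Pplat)/V̇ = (29.1 − 17.6) / 0.55 = 11.5/0.55 = 20.909 cmH2O·s/L.
C = Vt/(Pplat − PEEP) = 545.0 / (17.6 − 5) = 545.0/12.6 = 43.254 mL/cmH2O.
τ = R × C = 20.909 × 0.04325 L/cmH2O = 0.9043 s.
Fraction remaining = e^(−Te/τ) = e^(−1.94/0.9043) = 0.117.
Trapped volume = 545.0 × 0.117 = 63.765 mL.

64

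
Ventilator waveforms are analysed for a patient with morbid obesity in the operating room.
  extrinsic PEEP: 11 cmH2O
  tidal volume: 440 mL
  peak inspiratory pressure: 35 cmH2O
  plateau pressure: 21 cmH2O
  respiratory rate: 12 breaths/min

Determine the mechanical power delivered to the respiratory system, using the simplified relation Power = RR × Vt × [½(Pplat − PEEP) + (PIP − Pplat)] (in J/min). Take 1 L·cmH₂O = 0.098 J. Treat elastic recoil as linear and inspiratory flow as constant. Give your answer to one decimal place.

Per-breath work = Vt × [½(Pplat−PEEP) + (PIP−Pplat)] = 0.440 × [0.5×10.0 + 14.0] = 0.440 × 19.0 = 8.36 L·cmH2O.
Power = 12 × 8.36 = 100.32 L·cmH2O/min.
× 0.098 J/(L·cmH2O) → 9.831 J/min.

9.8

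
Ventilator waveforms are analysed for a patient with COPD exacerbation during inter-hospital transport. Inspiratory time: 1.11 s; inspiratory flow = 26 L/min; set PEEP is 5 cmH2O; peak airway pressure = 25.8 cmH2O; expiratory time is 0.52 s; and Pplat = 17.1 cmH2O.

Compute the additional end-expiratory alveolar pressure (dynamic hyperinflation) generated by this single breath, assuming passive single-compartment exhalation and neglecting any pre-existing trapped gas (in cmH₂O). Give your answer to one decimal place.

Flow: 26 L/min ÷ 60 = 0.4333 L/s.
Vt = flow × Ti = 0.4333 L/s × 1.11 s × 1000 mL/L = 480.96 mL.
R = (PIP − Pplat)/V̇ = (25.8 − 17.1) / 0.4333 = 8.7/0.4333 = 20.078 cmH2O·s/L.
C = Vt/(Pplat − PEEP) = 480.96 / (17.1 − 5) = 480.96/12.1 = 39.749 mL/cmH2O.
τ = R × C = 20.078 × 0.03975 L/cmH2O = 0.7981 s.
Fraction remaining = e^(−Te/τ) = e^(−0.52/0.7981) = 0.5212; trapped volume = 480.96 × 0.5212 = 250.68 mL.
Additional alveolar pressure from trapping ≈ V_trapped / C = 250.68 / 39.749 = 6.307 cmH2O.

6.3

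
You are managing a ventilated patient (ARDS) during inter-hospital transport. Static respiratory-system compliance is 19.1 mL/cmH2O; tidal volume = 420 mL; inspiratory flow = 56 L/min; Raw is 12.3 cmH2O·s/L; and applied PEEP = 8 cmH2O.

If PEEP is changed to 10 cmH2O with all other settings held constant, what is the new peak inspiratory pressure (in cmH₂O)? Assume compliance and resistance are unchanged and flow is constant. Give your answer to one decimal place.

Flow: 56 L/min ÷ 60 = 0.9333 L/s.
PIP = Vt/C + R·V̇ + PEEP (constant-flow equation of motion).
Only the baseline term changes: ΔPIP = ΔPEEP = 10 − 8 = 2.0 cmH2O.
Original PIP = 420/19.1 + 12.3×0.9333 + 8 = 41.469 cmH2O; new PIP = 41.469 + (2.0) = 43.469 cmH2O.

43.5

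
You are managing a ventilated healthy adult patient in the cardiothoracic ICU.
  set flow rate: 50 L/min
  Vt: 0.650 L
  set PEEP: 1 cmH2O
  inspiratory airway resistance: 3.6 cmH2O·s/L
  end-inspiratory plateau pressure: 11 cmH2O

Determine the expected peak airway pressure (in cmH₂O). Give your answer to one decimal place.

14.0

Flow: 50 L/min ÷ 60 = 0.8333 L/s.
PIP = Pplat + Raw × flow = 11 + 3.6 × 0.8333 = 11 + 3.0 = 14.0 cmH2O.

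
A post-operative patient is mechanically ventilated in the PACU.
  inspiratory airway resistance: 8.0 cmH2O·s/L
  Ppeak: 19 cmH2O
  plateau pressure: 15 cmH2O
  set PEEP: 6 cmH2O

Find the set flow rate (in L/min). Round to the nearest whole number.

30

flow = (PIP − Pplat) / Raw = (19 − 15) / 8.0 = 0.5 L/s × 60 = 30.0 L/min.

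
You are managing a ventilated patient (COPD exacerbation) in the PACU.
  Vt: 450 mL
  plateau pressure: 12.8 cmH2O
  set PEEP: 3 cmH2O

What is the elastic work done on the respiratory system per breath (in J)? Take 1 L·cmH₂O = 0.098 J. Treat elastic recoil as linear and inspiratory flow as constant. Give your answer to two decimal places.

0.22

Elastic work ≈ ½ × (Pplat − PEEP) × Vt = 0.5 × (12.8 − 3) × 0.450 L = 0.5 × 9.8 × 0.450 = 2.205 L·cmH2O.
× 0.098 J/(L·cmH2O) → 0.2161 J.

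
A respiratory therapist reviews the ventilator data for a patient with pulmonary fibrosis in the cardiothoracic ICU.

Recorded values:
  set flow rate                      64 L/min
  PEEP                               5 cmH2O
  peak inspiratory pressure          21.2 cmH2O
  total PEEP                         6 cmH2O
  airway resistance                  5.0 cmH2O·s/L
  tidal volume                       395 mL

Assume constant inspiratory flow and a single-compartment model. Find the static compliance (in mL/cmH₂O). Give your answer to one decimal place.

40.0

Flow: 64 L/min ÷ 60 = 1.0667 L/s.
Total PEEP = 6 cmH2O (set 5 + intrinsic 1); this is the baseline alveolar pressure.
Equation of motion (constant flow): PIP = Vt/C + R·V̇ + PEEP.
Vt/C = PIP − R·V̇ − PEEP = 21.2 − 5.0×1.0667 − 6 = 21.2 − 5.334 − 6 = 9.866 cmH2O.
C = Vt / 9.866 = 395 / 9.866 = 40.036 mL/cmH2O.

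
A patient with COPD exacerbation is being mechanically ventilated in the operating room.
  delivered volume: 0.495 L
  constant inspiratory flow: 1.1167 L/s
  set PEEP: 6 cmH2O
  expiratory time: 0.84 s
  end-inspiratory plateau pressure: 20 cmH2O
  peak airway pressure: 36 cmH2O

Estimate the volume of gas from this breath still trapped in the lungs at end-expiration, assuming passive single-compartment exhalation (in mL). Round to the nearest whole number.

R = (PIP − Pplat)/V̇ = (36 − 20) / 1.1167 = 16.0/1.1167 = 14.328 cmH2O·s/L.
C = Vt/(Pplat − PEEP) = 495.0 / (20 − 6) = 495.0/14.0 = 35.357 mL/cmH2O.
τ = R × C = 14.328 × 0.03536 L/cmH2O = 0.5066 s.
Fraction remaining = e^(−Te/τ) = e^(−0.84/0.5066) = 0.1905.
Trapped volume = 495.0 × 0.1905 = 94.298 mL.

94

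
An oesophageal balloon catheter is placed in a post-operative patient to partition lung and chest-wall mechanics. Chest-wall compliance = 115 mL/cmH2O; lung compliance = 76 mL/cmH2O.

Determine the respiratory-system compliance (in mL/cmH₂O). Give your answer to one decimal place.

45.8

Lung and chest wall are elastances in series: 1/Crs = 1/CL + 1/Ccw.
1/Crs = 1/76 + 1/115 = 0.02185.
Crs = 45.767 mL/cmH2O.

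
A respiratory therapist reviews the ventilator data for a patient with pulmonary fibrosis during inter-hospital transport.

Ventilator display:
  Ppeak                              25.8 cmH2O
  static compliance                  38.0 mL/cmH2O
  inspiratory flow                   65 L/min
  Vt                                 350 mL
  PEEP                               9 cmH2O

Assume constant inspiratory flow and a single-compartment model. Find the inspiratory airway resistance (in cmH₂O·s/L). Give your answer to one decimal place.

Flow: 65 L/min ÷ 60 = 1.0833 L/s.
Equation of motion (constant flow): PIP = Vt/C + R·V̇ + PEEP.
R·V̇ = PIP − Vt/C − PEEP = 25.8 − 350/38.0 − 9 = 25.8 − 9.211 − 9 = 7.589 cmH2O.
R = 7.589 / 1.0833 = 7.005 cmH2O·s/L.

7.0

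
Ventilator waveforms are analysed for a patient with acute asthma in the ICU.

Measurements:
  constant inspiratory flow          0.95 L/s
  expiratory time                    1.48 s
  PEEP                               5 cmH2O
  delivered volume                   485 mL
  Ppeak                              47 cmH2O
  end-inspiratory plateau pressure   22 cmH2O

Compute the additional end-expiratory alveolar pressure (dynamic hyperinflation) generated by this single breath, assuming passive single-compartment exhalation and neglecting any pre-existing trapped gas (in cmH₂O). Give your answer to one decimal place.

2.4

R = (PIP − Pplat)/V̇ = (47 − 22) / 0.95 = 25.0/0.95 = 26.316 cmH2O·s/L.
C = Vt/(Pplat − PEEP) = 485.0 / (22 − 5) = 485.0/17.0 = 28.529 mL/cmH2O.
τ = R × C = 26.316 × 0.02853 L/cmH2O = 0.7508 s.
Fraction remaining = e^(−Te/τ) = e^(−1.48/0.7508) = 0.1393; trapped volume = 485.0 × 0.1393 = 67.561 mL.
Additional alveolar pressure from trapping ≈ V_trapped / C = 67.561 / 28.529 = 2.368 cmH2O.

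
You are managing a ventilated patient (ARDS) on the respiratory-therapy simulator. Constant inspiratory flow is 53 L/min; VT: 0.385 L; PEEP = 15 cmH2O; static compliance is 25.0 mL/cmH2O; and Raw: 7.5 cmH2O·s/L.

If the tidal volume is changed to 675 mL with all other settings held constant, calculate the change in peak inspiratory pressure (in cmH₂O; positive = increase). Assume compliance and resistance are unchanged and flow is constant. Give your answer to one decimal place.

11.6

PIP = Vt/C + R·V̇ + PEEP (constant-flow equation of motion).
Only the elastic term changes: ΔPIP = ΔVt / C = (675 − 385) / 25.0 = 11.6 cmH2O.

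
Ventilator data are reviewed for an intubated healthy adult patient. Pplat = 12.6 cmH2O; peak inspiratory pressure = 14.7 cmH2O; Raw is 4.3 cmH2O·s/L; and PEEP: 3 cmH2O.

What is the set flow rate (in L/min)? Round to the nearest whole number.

29

flow = (PIP − Pplat) / Raw = (14.7 − 12.6) / 4.3 = 0.4884 L/s × 60 = 29.304 L/min.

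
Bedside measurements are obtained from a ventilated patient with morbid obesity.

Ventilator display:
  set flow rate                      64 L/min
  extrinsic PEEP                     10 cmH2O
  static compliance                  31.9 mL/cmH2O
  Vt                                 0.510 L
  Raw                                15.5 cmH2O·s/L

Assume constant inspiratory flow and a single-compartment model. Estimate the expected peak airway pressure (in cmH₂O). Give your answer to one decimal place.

Flow: 64 L/min ÷ 60 = 1.0667 L/s.
Equation of motion (constant flow): PIP = Vt/C + R·V̇ + PEEP.
PIP = 510/31.9 + 15.5×1.0667 + 10 = 15.987 + 16.534 + 10 = 42.521 cmH2O.

42.5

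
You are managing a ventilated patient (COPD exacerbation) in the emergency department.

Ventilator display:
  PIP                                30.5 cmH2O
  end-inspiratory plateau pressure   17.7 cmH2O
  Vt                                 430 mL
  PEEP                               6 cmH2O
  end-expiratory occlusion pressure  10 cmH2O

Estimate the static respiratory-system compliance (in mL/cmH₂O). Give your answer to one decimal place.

End-expiratory occlusion gives total PEEP = 10 cmH2O (intrinsic PEEP = 10 − 6 = 4). Use total PEEP for the elastic gradient.
Cstat = Vt / (Pplat − PEEPtotal) = 430 / (17.7 − 10) = 430 / 7.7 = 55.844 mL/cmH2O.

55.8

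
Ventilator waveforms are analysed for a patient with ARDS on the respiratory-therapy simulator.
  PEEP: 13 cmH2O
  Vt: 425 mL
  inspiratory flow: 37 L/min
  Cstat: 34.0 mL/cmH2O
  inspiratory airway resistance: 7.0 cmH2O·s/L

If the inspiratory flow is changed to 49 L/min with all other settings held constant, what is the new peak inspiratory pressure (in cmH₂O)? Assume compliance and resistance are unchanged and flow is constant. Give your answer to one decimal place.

Flow: 37 L/min ÷ 60 = 0.6167 L/s.
New flow: 49 L/min ÷ 60 = 0.8167 L/s.
PIP = Vt/C + R·V̇ + PEEP (constant-flow equation of motion).
Only the resistive term changes: ΔPIP = R × ΔV̇ = 7.0 × (0.8167 − 0.6167) = 7.0 × 0.2 = 1.4 cmH2O.
Original PIP = 425/34.0 + 7.0×0.6167 + 13 = 29.817 cmH2O; new PIP = 29.817 + (1.4) = 31.217 cmH2O.

31.2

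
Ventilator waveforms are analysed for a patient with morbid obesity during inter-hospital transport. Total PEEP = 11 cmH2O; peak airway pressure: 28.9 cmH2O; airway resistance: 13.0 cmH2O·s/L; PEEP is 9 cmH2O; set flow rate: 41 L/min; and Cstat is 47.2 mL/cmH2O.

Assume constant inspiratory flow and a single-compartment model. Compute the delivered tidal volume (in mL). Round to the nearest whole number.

426

Flow: 41 L/min ÷ 60 = 0.6833 L/s.
Total PEEP = 11 cmH2O (set 9 + intrinsic 2); this is the baseline alveolar pressure.
Equation of motion (constant flow): PIP = Vt/C + R·V̇ + PEEP.
Vt/C = PIP − R·V̇ − PEEP = 28.9 − 8.883 − 11 = 9.017 cmH2O.
Vt = C × 9.017 = 47.2 × 9.017 = 425.6 mL.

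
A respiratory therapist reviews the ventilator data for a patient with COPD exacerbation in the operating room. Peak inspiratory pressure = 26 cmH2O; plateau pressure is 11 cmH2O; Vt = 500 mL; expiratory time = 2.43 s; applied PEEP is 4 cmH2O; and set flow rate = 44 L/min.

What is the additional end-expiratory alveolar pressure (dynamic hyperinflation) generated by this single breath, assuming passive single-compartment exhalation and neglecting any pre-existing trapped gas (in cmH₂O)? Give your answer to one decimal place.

Flow: 44 L/min ÷ 60 = 0.7333 L/s.
R = (PIP − Pplat)/V̇ = (26 − 11) / 0.7333 = 15.0/0.7333 = 20.455 cmH2O·s/L.
C = Vt/(Pplat − PEEP) = 500.0 / (11 − 4) = 500.0/7.0 = 71.429 mL/cmH2O.
τ = R × C = 20.455 × 0.07143 L/cmH2O = 1.461 s.
Fraction remaining = e^(−Te/τ) = e^(−2.43/1.461) = 0.1895; trapped volume = 500.0 × 0.1895 = 94.75 mL.
Additional alveolar pressure from trapping ≈ V_trapped / C = 94.75 / 71.429 = 1.326 cmH2O.

1.3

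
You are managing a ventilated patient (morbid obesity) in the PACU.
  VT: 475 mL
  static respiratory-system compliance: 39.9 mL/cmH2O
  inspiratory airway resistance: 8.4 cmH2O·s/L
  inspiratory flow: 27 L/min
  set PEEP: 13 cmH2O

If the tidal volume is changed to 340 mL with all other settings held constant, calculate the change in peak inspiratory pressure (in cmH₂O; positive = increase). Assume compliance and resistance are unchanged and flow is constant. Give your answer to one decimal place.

-3.4

PIP = Vt/C + R·V̇ + PEEP (constant-flow equation of motion).
Only the elastic term changes: ΔPIP = ΔVt / C = (340 − 475) / 39.9 = -3.383 cmH2O.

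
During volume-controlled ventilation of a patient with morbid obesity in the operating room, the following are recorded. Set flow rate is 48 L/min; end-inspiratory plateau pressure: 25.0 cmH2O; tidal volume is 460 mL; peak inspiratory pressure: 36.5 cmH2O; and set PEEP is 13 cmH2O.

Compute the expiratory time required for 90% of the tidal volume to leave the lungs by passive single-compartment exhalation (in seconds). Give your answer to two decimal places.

1.27

Flow: 48 L/min ÷ 60 = 0.8 L/s.
R = (PIP − Pplat)/V̇ = (36.5 − 25.0) / 0.8 = 11.5/0.8 = 14.375 cmH2O·s/L.
C = Vt/(Pplat − PEEP) = 460.0 / (25.0 − 13) = 460.0/12.0 = 38.333 mL/cmH2O.
τ = R × C = 14.375 × 0.03833 L/cmH2O = 0.551 s.
t = −τ·ln(1 − 0.90) = −0.551·ln(0.1) = 1.269 s.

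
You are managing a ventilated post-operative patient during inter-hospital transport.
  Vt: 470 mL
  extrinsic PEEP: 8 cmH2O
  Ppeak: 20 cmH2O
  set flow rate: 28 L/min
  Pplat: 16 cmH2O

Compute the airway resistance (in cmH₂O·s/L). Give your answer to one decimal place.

8.6

Flow: 28 L/min ÷ 60 = 0.4667 L/s.
Raw = (PIP − Pplat) / flow = (20 − 16) / 0.4667 = 4.0 / 0.4667 = 8.571 cmH2O·s/L.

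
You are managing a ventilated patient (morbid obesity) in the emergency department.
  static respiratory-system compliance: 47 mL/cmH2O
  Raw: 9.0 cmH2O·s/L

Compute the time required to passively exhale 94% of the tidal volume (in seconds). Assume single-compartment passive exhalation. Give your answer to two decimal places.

1.19

τ = R × C = 9.0 × 47 mL/cmH2O = 9.0 × 0.047 L/cmH2O = 0.423 s.
Exhaled fraction f = 1 − e^(−t/τ) → t = −τ·ln(1 − f) = −0.423·ln(0.06) = 1.19 s.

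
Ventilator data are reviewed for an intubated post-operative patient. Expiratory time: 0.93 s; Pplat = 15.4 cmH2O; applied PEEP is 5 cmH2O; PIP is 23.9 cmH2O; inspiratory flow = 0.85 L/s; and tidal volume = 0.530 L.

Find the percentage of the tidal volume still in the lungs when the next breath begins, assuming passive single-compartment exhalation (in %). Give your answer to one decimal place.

16.1

R = (PIP − Pplat)/V̇ = (23.9 − 15.4) / 0.85 = 8.5/0.85 = 10.0 cmH2O·s/L.
C = Vt/(Pplat − PEEP) = 530.0 / (15.4 − 5) = 530.0/10.4 = 50.962 mL/cmH2O.
τ = R × C = 10.0 × 0.05096 L/cmH2O = 0.5096 s.
Fraction remaining at end-expiration = e^(−Te/τ) = e^(−0.93/0.5096) = 0.1612 → 16.12%.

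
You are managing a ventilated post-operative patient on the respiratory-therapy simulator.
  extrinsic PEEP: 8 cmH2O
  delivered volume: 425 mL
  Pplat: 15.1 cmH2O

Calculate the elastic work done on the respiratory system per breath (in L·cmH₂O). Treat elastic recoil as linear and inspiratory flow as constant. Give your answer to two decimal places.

1.51

Elastic work ≈ ½ × (Pplat − PEEP) × Vt = 0.5 × (15.1 − 8) × 0.425 L = 0.5 × 7.1 × 0.425 = 1.509 L·cmH2O.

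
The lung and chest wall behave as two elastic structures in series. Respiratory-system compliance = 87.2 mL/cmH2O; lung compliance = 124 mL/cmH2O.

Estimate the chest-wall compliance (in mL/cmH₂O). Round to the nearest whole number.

1/Ccw = 1/Crs − 1/CL.
1/Ccw = 1/87.2 − 1/124 = 0.003403.
Ccw = 293.86 mL/cmH2O.

294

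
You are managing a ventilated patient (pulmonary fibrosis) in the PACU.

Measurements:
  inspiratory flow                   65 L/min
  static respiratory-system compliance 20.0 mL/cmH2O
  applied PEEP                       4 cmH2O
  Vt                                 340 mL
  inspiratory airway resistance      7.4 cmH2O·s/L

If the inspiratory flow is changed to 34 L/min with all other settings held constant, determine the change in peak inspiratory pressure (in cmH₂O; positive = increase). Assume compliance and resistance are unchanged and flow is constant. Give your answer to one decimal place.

-3.8

Flow: 65 L/min ÷ 60 = 1.0833 L/s.
New flow: 34 L/min ÷ 60 = 0.5667 L/s.
PIP = Vt/C + R·V̇ + PEEP (constant-flow equation of motion).
Only the resistive term changes: ΔPIP = R × ΔV̇ = 7.4 × (0.5667 − 1.0833) = 7.4 × -0.5166 = -3.823 cmH2O.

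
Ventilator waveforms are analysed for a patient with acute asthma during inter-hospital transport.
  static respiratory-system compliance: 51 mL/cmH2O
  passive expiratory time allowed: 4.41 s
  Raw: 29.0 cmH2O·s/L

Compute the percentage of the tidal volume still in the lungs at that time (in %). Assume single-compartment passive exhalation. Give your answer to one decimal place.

5.1

τ = R × C = 29.0 × 51 mL/cmH2O = 29.0 × 0.051 L/cmH2O = 1.479 s.
Passive exhalation: V(t)/V₀ = e^(−t/τ) = e^(−4.41/1.479) = 0.0507.
Fraction remaining = 0.0507 → 5.07%.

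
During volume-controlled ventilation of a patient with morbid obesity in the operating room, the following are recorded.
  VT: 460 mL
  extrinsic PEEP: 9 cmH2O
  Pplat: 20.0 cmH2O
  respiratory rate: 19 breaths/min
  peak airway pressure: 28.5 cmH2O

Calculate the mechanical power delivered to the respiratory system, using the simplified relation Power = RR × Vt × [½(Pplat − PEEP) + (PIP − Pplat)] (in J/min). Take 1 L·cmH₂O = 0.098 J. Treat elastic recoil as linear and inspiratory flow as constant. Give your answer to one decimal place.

12.0

Per-breath work = Vt × [½(Pplat−PEEP) + (PIP−Pplat)] = 0.460 × [0.5×11.0 + 8.5] = 0.460 × 14.0 = 6.44 L·cmH2O.
Power = 19 × 6.44 = 122.36 L·cmH2O/min.
× 0.098 J/(L·cmH2O) → 11.991 J/min.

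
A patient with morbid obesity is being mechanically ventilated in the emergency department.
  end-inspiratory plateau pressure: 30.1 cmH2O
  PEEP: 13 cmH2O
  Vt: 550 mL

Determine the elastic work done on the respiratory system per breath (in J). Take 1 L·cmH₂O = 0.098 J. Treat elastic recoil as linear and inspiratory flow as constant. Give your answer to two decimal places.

0.46

Elastic work ≈ ½ × (Pplat − PEEP) × Vt = 0.5 × (30.1 − 13) × 0.550 L = 0.5 × 17.1 × 0.550 = 4.703 L·cmH2O.
× 0.098 J/(L·cmH2O) → 0.4609 J.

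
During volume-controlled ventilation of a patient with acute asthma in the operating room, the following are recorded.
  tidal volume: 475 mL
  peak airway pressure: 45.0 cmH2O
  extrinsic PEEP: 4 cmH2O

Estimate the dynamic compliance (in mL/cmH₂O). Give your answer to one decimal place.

Dynamic compliance = Vt / (PIP − PEEP) = 475 / (45.0 − 4) = 475 / 41.0 = 11.585 mL/cmH2O.

11.6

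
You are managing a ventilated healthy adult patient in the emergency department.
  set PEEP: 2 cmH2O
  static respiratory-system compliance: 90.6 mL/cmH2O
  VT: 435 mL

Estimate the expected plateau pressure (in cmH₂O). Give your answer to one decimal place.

6.8

Pplat = PEEP + Vt / Cstat = 2 + 435 / 90.6 = 2 + 4.801 = 6.801 cmH2O.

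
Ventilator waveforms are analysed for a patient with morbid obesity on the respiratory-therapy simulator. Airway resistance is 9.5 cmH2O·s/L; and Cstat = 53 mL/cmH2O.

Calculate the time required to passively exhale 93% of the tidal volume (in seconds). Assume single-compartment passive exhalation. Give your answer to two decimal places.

τ = R × C = 9.5 × 53 mL/cmH2O = 9.5 × 0.053 L/cmH2O = 0.5035 s.
Exhaled fraction f = 1 − e^(−t/τ) → t = −τ·ln(1 − f) = −0.5035·ln(0.07) = 1.339 s.

1.34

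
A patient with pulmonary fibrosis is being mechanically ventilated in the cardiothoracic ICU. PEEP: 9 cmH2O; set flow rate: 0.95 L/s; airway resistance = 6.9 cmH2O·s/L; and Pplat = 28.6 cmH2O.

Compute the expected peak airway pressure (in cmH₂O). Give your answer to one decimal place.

PIP = Pplat + Raw × flow = 28.6 + 6.9 × 0.95 = 28.6 + 6.555 = 35.155 cmH2O.

35.2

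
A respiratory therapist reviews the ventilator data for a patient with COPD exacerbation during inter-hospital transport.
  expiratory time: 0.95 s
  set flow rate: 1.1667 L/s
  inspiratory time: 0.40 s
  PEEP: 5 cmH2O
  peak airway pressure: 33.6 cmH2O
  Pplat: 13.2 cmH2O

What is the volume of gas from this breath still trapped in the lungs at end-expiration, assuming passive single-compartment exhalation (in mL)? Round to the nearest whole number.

Vt = flow × Ti = 1.1667 L/s × 0.40 s × 1000 mL/L = 466.68 mL.
R = (PIP − Pplat)/V̇ = (33.6 − 13.2) / 1.1667 = 20.4/1.1667 = 17.485 cmH2O·s/L.
C = Vt/(Pplat − PEEP) = 466.68 / (13.2 − 5) = 466.68/8.2 = 56.912 mL/cmH2O.
τ = R × C = 17.485 × 0.05691 L/cmH2O = 0.9951 s.
Fraction remaining = e^(−Te/τ) = e^(−0.95/0.9951) = 0.3849.
Trapped volume = 466.68 × 0.3849 = 179.63 mL.

180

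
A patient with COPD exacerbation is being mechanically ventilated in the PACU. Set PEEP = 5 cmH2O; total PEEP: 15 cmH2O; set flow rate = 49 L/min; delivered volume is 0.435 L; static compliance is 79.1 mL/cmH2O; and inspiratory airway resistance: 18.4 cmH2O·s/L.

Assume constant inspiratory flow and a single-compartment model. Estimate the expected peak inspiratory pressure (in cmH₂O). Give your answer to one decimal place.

35.5

Flow: 49 L/min ÷ 60 = 0.8167 L/s.
Total PEEP = 15 cmH2O (set 5 + intrinsic 10); this is the baseline alveolar pressure.
Equation of motion (constant flow): PIP = Vt/C + R·V̇ + PEEP.
PIP = 435/79.1 + 18.4×0.8167 + 15 = 5.499 + 15.027 + 15 = 35.526 cmH2O.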